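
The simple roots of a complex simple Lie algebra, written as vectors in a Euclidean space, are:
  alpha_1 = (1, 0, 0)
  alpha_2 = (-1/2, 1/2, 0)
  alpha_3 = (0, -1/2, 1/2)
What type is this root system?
Compute the Cartan integers a_ij = 2(alpha_i, alpha_j)/(alpha_j, alpha_j); the resulting 3x3 Cartan matrix is
[[2, -2, 0], [-1, 2, -1], [0, -1, 2]].
The roots have two lengths (squared-length ratio 2:1); the short ones are alpha_{2,3}. The associated Dynkin diagram is a chain of 3 nodes with a double edge at one end; the terminal node there is the unique long simple root (C_3), so the type is C_3 (the algebra sp(6)).

C3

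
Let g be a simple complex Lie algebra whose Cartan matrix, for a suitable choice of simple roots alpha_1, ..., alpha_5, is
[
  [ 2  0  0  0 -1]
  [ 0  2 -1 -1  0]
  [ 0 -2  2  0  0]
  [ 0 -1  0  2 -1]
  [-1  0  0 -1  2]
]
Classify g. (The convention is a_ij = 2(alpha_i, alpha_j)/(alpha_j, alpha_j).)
The matrix has rank 5 with 2's on the diagonal. Reading the off-diagonal entries as Dynkin edges (a single edge where a_ij = a_ji = -1; a double or triple edge where a_ij * a_ji = 2 or 3), the diagram is a chain of 5 nodes with a double edge at one end; the terminal node there is the unique long simple root (C_5). One simple-root ordering that puts it in standard form is (alpha_1, alpha_5, alpha_4, alpha_2, alpha_3). So the algebra is type C_5, i.e. sp(10).

C5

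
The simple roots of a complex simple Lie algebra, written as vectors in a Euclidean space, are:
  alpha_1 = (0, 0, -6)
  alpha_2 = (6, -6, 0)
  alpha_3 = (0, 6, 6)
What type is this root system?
B_3 (so(7))

Compute the Cartan integers a_ij = 2(alpha_i, alpha_j)/(alpha_j, alpha_j); the resulting 3x3 Cartan matrix is
[[2, 0, -1], [0, 2, -1], [-2, -1, 2]].
The roots have two lengths (squared-length ratio 2:1); the short ones are alpha_{1}. The associated Dynkin diagram is a chain of 3 nodes with a double edge at one end; the terminal node there is the unique short simple root (B_3), so the type is B_3 (the algebra so(7)).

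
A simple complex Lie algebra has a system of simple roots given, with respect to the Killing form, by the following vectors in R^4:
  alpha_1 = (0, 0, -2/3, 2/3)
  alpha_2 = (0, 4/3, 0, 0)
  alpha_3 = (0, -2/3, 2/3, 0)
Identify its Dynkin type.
C_3

Compute the Cartan integers a_ij = 2(alpha_i, alpha_j)/(alpha_j, alpha_j); the resulting 3x3 Cartan matrix is
[[2, 0, -1], [0, 2, -2], [-1, -1, 2]].
The roots have two lengths (squared-length ratio 2:1); the short ones are alpha_{1,3}. The associated Dynkin diagram is a chain of 3 nodes with a double edge at one end; the terminal node there is the unique long simple root (C_3), so the type is C_3 (the algebra sp(6)).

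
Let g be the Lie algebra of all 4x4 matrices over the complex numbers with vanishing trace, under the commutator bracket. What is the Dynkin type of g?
This is sl(4), which has dimension 4^2 - 1 = 15 and rank 4 - 1 = 3 (a Cartan subalgebra is the diagonal traceless matrices). In the classification of classical Lie algebras, the special linear algebra sl(n+1) has type A_n; here n = 3, so the Dynkin diagram is a chain of 3 nodes with single edges (A_3). Hence the type is A_3.

A_3 (sl(4))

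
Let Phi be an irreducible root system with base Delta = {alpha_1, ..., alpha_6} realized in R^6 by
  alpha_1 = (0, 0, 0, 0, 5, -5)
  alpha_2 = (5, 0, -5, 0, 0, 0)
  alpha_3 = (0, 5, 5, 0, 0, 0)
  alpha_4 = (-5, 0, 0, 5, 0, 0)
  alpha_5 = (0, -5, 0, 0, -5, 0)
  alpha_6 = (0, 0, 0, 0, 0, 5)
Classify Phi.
Compute the Cartan integers a_ij = 2(alpha_i, alpha_j)/(alpha_j, alpha_j); the resulting 6x6 Cartan matrix is
[[2, 0, 0, 0, -1, -2], [0, 2, -1, -1, 0, 0], [0, -1, 2, 0, -1, 0], [0, -1, 0, 2, 0, 0], [-1, 0, -1, 0, 2, 0], [-1, 0, 0, 0, 0, 2]].
The roots have two lengths (squared-length ratio 2:1); the short ones are alpha_{6}. The associated Dynkin diagram is a chain of 6 nodes with a double edge at one end; the terminal node there is the unique short simple root (B_6), so the type is B_6 (the algebra so(13)).

B_6 (so(13))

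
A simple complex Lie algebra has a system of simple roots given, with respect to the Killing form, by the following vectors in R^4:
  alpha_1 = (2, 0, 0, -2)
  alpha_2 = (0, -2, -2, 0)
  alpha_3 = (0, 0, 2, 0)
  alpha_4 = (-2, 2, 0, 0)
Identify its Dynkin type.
Compute the Cartan integers a_ij = 2(alpha_i, alpha_j)/(alpha_j, alpha_j); the resulting 4x4 Cartan matrix is
[[2, 0, 0, -1], [0, 2, -2, -1], [0, -1, 2, 0], [-1, -1, 0, 2]].
The roots have two lengths (squared-length ratio 2:1); the short ones are alpha_{3}. The associated Dynkin diagram is a chain of 4 nodes with a double edge at one end; the terminal node there is the unique short simple root (B_4), so the type is B_4 (the algebra so(9)).

B_4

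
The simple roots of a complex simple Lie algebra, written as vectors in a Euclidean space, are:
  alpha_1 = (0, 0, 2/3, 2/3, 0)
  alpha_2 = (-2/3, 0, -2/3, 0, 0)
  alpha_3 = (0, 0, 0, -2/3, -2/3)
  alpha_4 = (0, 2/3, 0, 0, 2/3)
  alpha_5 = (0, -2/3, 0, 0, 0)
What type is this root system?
Compute the Cartan integers a_ij = 2(alpha_i, alpha_j)/(alpha_j, alpha_j); the resulting 5x5 Cartan matrix is
[[2, -1, -1, 0, 0], [-1, 2, 0, 0, 0], [-1, 0, 2, -1, 0], [0, 0, -1, 2, -2], [0, 0, 0, -1, 2]].
The roots have two lengths (squared-length ratio 2:1); the short ones are alpha_{5}. The associated Dynkin diagram is a chain of 5 nodes with a double edge at one end; the terminal node there is the unique short simple root (B_5), so the type is B_5 (the algebra so(11)).

B_5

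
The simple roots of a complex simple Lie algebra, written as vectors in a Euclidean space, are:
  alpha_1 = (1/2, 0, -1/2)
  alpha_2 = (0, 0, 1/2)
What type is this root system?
B2

Compute the Cartan integers a_ij = 2(alpha_i, alpha_j)/(alpha_j, alpha_j); the resulting 2x2 Cartan matrix is
[[2, -2], [-1, 2]].
The roots have two lengths (squared-length ratio 2:1); the short ones are alpha_{2}. The associated Dynkin diagram is a chain of 2 nodes with a double edge at one end; the terminal node there is the unique short simple root (B_2), so the type is B_2 (the algebra so(5)).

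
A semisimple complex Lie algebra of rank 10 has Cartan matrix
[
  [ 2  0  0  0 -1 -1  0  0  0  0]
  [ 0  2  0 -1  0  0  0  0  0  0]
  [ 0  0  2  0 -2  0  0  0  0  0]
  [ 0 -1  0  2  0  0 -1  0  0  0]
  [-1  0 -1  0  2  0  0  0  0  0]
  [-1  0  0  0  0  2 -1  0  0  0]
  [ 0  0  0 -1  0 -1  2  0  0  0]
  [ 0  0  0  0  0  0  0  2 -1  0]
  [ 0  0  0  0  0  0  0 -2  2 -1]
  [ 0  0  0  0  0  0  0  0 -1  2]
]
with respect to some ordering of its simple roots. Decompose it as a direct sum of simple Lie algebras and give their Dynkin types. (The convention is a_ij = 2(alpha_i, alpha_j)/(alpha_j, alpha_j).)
B_3 ⊕ C_7

The diagram associated to this matrix has two connected components: the simple roots {alpha_8, alpha_9, alpha_10} form a chain of 3 nodes with a double edge at one end; the terminal node there is the unique short simple root (B_3), and {alpha_1, alpha_2, alpha_3, alpha_4, alpha_5, alpha_6, alpha_7} form a chain of 7 nodes with a double edge at one end; the terminal node there is the unique long simple root (C_7). A semisimple Lie algebra decomposes uniquely as the direct sum of simple ideals, one per connected component of its Dynkin diagram, so g ≅ B_3 ⊕ C_7 (dimension 21 + 105 = 126).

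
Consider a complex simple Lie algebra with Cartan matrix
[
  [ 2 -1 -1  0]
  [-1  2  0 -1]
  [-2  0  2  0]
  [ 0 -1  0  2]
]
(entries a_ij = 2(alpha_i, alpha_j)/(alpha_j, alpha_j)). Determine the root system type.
C_4 (sp(8))

The matrix has rank 4 with 2's on the diagonal. Reading the off-diagonal entries as Dynkin edges (a single edge where a_ij = a_ji = -1; a double or triple edge where a_ij * a_ji = 2 or 3), the diagram is a chain of 4 nodes with a double edge at one end; the terminal node there is the unique long simple root (C_4). One simple-root ordering that puts it in standard form is (alpha_4, alpha_2, alpha_1, alpha_3). So the algebra is type C_4, i.e. sp(8).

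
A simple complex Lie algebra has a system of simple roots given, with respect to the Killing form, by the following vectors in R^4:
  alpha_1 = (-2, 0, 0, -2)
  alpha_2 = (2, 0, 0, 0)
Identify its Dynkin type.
Compute the Cartan integers a_ij = 2(alpha_i, alpha_j)/(alpha_j, alpha_j); the resulting 2x2 Cartan matrix is
[[2, -2], [-1, 2]].
The roots have two lengths (squared-length ratio 2:1); the short ones are alpha_{2}. The associated Dynkin diagram is a chain of 2 nodes with a double edge at one end; the terminal node there is the unique short simple root (B_2), so the type is B_2 (the algebra so(5)).

B_2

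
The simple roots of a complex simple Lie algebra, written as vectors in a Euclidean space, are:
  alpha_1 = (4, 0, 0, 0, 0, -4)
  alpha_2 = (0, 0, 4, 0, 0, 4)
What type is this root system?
Compute the Cartan integers a_ij = 2(alpha_i, alpha_j)/(alpha_j, alpha_j); the resulting 2x2 Cartan matrix is
[[2, -1], [-1, 2]].
All simple roots have the same length, so the diagram is simply laced. The associated Dynkin diagram is a chain of 2 nodes with single edges (A_2), so the type is A_2 (the algebra sl(3)).

type A_2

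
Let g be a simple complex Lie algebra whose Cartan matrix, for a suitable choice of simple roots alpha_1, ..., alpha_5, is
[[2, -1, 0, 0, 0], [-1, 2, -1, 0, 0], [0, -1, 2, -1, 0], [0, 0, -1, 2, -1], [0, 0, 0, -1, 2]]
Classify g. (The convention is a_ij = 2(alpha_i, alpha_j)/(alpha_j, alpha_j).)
A_5 (sl(6))

The matrix has rank 5 with 2's on the diagonal. Reading the off-diagonal entries as Dynkin edges (a single edge where a_ij = a_ji = -1; a double or triple edge where a_ij * a_ji = 2 or 3), the diagram is a chain of 5 nodes with single edges (A_5). One simple-root ordering that puts it in standard form is (alpha_1, alpha_2, alpha_3, alpha_4, alpha_5). So the algebra is type A_5, i.e. sl(6).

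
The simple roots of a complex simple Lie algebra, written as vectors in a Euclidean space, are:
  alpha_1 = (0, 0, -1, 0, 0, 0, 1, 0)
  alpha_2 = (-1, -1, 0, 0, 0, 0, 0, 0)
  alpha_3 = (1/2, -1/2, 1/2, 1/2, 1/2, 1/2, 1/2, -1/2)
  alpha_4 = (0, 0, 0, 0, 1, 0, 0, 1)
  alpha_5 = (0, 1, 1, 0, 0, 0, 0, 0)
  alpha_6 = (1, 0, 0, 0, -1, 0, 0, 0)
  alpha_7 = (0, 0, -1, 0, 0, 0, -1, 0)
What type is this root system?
E7

Compute the Cartan integers a_ij = 2(alpha_i, alpha_j)/(alpha_j, alpha_j); the resulting 7x7 Cartan matrix is
[[2, 0, 0, 0, -1, 0, 0], [0, 2, 0, 0, -1, -1, 0], [0, 0, 2, 0, 0, 0, -1], [0, 0, 0, 2, 0, -1, 0], [-1, -1, 0, 0, 2, 0, -1], [0, -1, 0, -1, 0, 2, 0], [0, 0, -1, 0, -1, 0, 2]].
All simple roots have the same length, so the diagram is simply laced. The associated Dynkin diagram is a chain of 6 nodes with one extra node attached to the third node from one end (E_7), so the type is E_7.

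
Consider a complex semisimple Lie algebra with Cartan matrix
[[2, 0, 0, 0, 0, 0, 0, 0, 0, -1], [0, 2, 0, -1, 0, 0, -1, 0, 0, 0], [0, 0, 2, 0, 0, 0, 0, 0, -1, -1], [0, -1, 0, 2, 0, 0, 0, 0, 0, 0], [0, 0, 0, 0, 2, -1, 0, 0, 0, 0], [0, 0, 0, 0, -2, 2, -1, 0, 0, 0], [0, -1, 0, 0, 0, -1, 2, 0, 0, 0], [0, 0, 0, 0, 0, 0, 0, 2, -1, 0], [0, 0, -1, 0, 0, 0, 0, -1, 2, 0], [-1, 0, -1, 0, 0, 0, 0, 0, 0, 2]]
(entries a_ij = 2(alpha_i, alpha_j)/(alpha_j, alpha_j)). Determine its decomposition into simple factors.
The diagram associated to this matrix has two connected components: the simple roots {alpha_1, alpha_3, alpha_8, alpha_9, alpha_10} form a chain of 5 nodes with single edges (A_5), and {alpha_2, alpha_4, alpha_5, alpha_6, alpha_7} form a chain of 5 nodes with a double edge at one end; the terminal node there is the unique short simple root (B_5). A semisimple Lie algebra decomposes uniquely as the direct sum of simple ideals, one per connected component of its Dynkin diagram, so g ≅ A_5 ⊕ B_5 (dimension 35 + 55 = 90).

A5 + B5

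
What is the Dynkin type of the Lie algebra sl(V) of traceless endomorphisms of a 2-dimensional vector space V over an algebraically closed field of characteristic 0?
This is sl(2), which has dimension 2^2 - 1 = 3 and rank 2 - 1 = 1 (a Cartan subalgebra is the diagonal traceless matrices). In the classification of classical Lie algebras, the special linear algebra sl(n+1) has type A_n; here n = 1, so the Dynkin diagram is a chain of 1 nodes with single edges (A_1). Hence the type is A_1.

type A_1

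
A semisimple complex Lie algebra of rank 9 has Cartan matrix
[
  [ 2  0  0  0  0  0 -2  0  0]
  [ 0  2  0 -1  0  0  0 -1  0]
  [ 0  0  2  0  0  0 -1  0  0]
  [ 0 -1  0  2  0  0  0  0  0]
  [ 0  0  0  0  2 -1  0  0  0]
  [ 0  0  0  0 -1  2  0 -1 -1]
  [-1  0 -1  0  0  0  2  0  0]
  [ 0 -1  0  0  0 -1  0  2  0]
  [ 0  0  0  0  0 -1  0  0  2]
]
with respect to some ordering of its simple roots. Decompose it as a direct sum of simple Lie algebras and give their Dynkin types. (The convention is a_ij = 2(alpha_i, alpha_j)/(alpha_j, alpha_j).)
The diagram associated to this matrix has two connected components: the simple roots {alpha_1, alpha_3, alpha_7} form a chain of 3 nodes with a double edge at one end; the terminal node there is the unique long simple root (C_3), and {alpha_2, alpha_4, alpha_5, alpha_6, alpha_8, alpha_9} form a chain of 4 nodes with a fork of two nodes at one end (D_6). A semisimple Lie algebra decomposes uniquely as the direct sum of simple ideals, one per connected component of its Dynkin diagram, so g ≅ C_3 ⊕ D_6 (dimension 21 + 66 = 87).

C_3 (sp(6)) ⊕ D_6 (so(12))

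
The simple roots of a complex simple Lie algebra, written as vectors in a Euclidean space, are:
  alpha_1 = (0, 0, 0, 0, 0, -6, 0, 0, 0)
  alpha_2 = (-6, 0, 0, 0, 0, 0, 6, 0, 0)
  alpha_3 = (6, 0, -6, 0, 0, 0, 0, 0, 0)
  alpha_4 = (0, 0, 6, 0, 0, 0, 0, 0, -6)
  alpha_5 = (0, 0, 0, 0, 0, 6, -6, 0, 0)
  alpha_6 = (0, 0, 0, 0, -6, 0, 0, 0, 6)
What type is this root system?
Compute the Cartan integers a_ij = 2(alpha_i, alpha_j)/(alpha_j, alpha_j); the resulting 6x6 Cartan matrix is
[[2, 0, 0, 0, -1, 0], [0, 2, -1, 0, -1, 0], [0, -1, 2, -1, 0, 0], [0, 0, -1, 2, 0, -1], [-2, -1, 0, 0, 2, 0], [0, 0, 0, -1, 0, 2]].
The roots have two lengths (squared-length ratio 2:1); the short ones are alpha_{1}. The associated Dynkin diagram is a chain of 6 nodes with a double edge at one end; the terminal node there is the unique short simple root (B_6), so the type is B_6 (the algebra so(13)).

B6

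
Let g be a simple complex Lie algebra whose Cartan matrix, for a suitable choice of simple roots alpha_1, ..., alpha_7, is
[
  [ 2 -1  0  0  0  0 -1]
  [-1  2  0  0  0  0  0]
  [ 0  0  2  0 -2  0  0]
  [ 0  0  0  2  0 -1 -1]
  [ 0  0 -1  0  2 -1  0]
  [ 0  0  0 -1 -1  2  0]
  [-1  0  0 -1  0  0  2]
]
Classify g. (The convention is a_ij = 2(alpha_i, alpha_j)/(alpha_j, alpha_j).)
The matrix has rank 7 with 2's on the diagonal. Reading the off-diagonal entries as Dynkin edges (a single edge where a_ij = a_ji = -1; a double or triple edge where a_ij * a_ji = 2 or 3), the diagram is a chain of 7 nodes with a double edge at one end; the terminal node there is the unique long simple root (C_7). One simple-root ordering that puts it in standard form is (alpha_2, alpha_1, alpha_7, alpha_4, alpha_6, alpha_5, alpha_3). So the algebra is type C_7, i.e. sp(14).

C_7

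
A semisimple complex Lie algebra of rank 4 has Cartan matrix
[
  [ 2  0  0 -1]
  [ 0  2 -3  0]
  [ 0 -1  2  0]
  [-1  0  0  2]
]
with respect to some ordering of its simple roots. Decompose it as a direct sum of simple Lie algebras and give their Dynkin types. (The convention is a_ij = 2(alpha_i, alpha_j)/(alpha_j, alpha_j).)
A2 + G2

The diagram associated to this matrix has two connected components: the simple roots {alpha_1, alpha_4} form a chain of 2 nodes with single edges (A_2), and {alpha_2, alpha_3} form two nodes joined by a triple edge (G_2). A semisimple Lie algebra decomposes uniquely as the direct sum of simple ideals, one per connected component of its Dynkin diagram, so g ≅ A_2 ⊕ G_2 (dimension 8 + 14 = 22).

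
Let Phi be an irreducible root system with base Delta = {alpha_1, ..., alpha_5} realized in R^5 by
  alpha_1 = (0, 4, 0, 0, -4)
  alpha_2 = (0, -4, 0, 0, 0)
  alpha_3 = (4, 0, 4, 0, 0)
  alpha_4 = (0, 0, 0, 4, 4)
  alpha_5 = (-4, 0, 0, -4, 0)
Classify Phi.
B5

Compute the Cartan integers a_ij = 2(alpha_i, alpha_j)/(alpha_j, alpha_j); the resulting 5x5 Cartan matrix is
[[2, -2, 0, -1, 0], [-1, 2, 0, 0, 0], [0, 0, 2, 0, -1], [-1, 0, 0, 2, -1], [0, 0, -1, -1, 2]].
The roots have two lengths (squared-length ratio 2:1); the short ones are alpha_{2}. The associated Dynkin diagram is a chain of 5 nodes with a double edge at one end; the terminal node there is the unique short simple root (B_5), so the type is B_5 (the algebra so(11)).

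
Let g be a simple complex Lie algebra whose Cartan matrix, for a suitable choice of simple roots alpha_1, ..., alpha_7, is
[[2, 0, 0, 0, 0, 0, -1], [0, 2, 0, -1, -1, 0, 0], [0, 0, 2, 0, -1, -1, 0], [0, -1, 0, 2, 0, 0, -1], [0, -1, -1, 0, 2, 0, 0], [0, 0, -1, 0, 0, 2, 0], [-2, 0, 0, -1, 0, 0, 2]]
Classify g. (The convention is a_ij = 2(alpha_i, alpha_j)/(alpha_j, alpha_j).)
type B_7

The matrix has rank 7 with 2's on the diagonal. Reading the off-diagonal entries as Dynkin edges (a single edge where a_ij = a_ji = -1; a double or triple edge where a_ij * a_ji = 2 or 3), the diagram is a chain of 7 nodes with a double edge at one end; the terminal node there is the unique short simple root (B_7). One simple-root ordering that puts it in standard form is (alpha_6, alpha_3, alpha_5, alpha_2, alpha_4, alpha_7, alpha_1). So the algebra is type B_7, i.e. so(15).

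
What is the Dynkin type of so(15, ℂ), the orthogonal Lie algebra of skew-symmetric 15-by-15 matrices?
This is so(15) with 15 odd, which has dimension 15(15-1)/2 = 105 and rank (15-1)/2 = 7. In the classification of classical Lie algebras, the orthogonal algebra so(2n+1) in an odd number of variables has type B_n; here n = 7, so the Dynkin diagram is a chain of 7 nodes with a double edge at one end; the terminal node there is the unique short simple root (B_7). Hence the type is B_7.

B7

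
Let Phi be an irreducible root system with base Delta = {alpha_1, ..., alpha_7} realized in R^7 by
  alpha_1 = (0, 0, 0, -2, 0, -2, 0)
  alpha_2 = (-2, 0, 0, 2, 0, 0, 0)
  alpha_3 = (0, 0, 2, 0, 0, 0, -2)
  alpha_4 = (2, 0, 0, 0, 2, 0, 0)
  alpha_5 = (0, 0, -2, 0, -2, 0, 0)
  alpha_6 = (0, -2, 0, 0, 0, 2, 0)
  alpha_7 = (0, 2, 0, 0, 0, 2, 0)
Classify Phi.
D_7

Compute the Cartan integers a_ij = 2(alpha_i, alpha_j)/(alpha_j, alpha_j); the resulting 7x7 Cartan matrix is
[[2, -1, 0, 0, 0, -1, -1], [-1, 2, 0, -1, 0, 0, 0], [0, 0, 2, 0, -1, 0, 0], [0, -1, 0, 2, -1, 0, 0], [0, 0, -1, -1, 2, 0, 0], [-1, 0, 0, 0, 0, 2, 0], [-1, 0, 0, 0, 0, 0, 2]].
All simple roots have the same length, so the diagram is simply laced. The associated Dynkin diagram is a chain of 5 nodes with a fork of two nodes at one end (D_7), so the type is D_7 (the algebra so(14)).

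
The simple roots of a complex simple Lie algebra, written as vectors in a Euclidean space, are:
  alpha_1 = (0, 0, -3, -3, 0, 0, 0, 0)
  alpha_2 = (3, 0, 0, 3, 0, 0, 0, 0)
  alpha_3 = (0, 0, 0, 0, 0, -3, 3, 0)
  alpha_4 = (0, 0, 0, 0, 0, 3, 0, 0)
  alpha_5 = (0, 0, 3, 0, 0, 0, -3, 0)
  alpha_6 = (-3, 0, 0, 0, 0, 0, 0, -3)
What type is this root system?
Compute the Cartan integers a_ij = 2(alpha_i, alpha_j)/(alpha_j, alpha_j); the resulting 6x6 Cartan matrix is
[[2, -1, 0, 0, -1, 0], [-1, 2, 0, 0, 0, -1], [0, 0, 2, -2, -1, 0], [0, 0, -1, 2, 0, 0], [-1, 0, -1, 0, 2, 0], [0, -1, 0, 0, 0, 2]].
The roots have two lengths (squared-length ratio 2:1); the short ones are alpha_{4}. The associated Dynkin diagram is a chain of 6 nodes with a double edge at one end; the terminal node there is the unique short simple root (B_6), so the type is B_6 (the algebra so(13)).

B6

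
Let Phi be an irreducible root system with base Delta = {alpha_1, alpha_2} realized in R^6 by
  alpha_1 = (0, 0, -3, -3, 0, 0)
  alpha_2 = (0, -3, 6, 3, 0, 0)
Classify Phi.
G_2

Compute the Cartan integers a_ij = 2(alpha_i, alpha_j)/(alpha_j, alpha_j); the resulting 2x2 Cartan matrix is
[[2, -1], [-3, 2]].
The roots have two lengths (squared-length ratio 3:1); the short ones are alpha_{1}. The associated Dynkin diagram is two nodes joined by a triple edge (G_2), so the type is G_2.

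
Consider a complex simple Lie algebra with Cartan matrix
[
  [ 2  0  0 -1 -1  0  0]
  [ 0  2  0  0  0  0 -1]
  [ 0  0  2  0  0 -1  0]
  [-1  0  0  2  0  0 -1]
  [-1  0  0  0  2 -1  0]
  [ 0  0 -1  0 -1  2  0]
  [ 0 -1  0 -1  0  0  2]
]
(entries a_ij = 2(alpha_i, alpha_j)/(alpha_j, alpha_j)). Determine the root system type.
A_7 (sl(8))

The matrix has rank 7 with 2's on the diagonal. Reading the off-diagonal entries as Dynkin edges (a single edge where a_ij = a_ji = -1; a double or triple edge where a_ij * a_ji = 2 or 3), the diagram is a chain of 7 nodes with single edges (A_7). One simple-root ordering that puts it in standard form is (alpha_3, alpha_6, alpha_5, alpha_1, alpha_4, alpha_7, alpha_2). So the algebra is type A_7, i.e. sl(8).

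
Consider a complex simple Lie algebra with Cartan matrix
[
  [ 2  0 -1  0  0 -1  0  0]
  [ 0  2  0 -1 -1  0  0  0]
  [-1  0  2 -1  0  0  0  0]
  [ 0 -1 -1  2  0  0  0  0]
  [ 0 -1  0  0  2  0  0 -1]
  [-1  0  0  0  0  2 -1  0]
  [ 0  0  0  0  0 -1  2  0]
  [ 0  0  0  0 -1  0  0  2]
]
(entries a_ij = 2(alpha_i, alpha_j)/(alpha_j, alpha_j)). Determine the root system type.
The matrix has rank 8 with 2's on the diagonal. Reading the off-diagonal entries as Dynkin edges (a single edge where a_ij = a_ji = -1; a double or triple edge where a_ij * a_ji = 2 or 3), the diagram is a chain of 8 nodes with single edges (A_8). One simple-root ordering that puts it in standard form is (alpha_8, alpha_5, alpha_2, alpha_4, alpha_3, alpha_1, alpha_6, alpha_7). So the algebra is type A_8, i.e. sl(9).

A8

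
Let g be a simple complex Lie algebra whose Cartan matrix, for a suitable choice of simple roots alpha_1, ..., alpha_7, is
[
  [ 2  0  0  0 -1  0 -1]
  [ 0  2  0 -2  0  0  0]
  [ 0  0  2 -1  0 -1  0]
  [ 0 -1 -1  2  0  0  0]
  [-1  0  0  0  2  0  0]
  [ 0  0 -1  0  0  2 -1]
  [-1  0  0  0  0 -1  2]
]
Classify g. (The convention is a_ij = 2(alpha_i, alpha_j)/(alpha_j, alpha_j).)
C_7

The matrix has rank 7 with 2's on the diagonal. Reading the off-diagonal entries as Dynkin edges (a single edge where a_ij = a_ji = -1; a double or triple edge where a_ij * a_ji = 2 or 3), the diagram is a chain of 7 nodes with a double edge at one end; the terminal node there is the unique long simple root (C_7). One simple-root ordering that puts it in standard form is (alpha_5, alpha_1, alpha_7, alpha_6, alpha_3, alpha_4, alpha_2). So the algebra is type C_7, i.e. sp(14).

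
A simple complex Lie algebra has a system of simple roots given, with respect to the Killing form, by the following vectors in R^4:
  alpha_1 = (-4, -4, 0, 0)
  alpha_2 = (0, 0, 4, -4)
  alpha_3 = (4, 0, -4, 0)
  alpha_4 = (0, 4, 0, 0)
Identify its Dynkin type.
type B_4

Compute the Cartan integers a_ij = 2(alpha_i, alpha_j)/(alpha_j, alpha_j); the resulting 4x4 Cartan matrix is
[[2, 0, -1, -2], [0, 2, -1, 0], [-1, -1, 2, 0], [-1, 0, 0, 2]].
The roots have two lengths (squared-length ratio 2:1); the short ones are alpha_{4}. The associated Dynkin diagram is a chain of 4 nodes with a double edge at one end; the terminal node there is the unique short simple root (B_4), so the type is B_4 (the algebra so(9)).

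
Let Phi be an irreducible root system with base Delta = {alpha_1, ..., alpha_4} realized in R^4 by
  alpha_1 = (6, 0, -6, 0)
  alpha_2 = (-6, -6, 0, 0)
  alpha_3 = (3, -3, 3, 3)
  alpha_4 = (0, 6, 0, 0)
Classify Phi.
Compute the Cartan integers a_ij = 2(alpha_i, alpha_j)/(alpha_j, alpha_j); the resulting 4x4 Cartan matrix is
[[2, -1, 0, 0], [-1, 2, 0, -2], [0, 0, 2, -1], [0, -1, -1, 2]].
The roots have two lengths (squared-length ratio 2:1); the short ones are alpha_{3,4}. The associated Dynkin diagram is a chain of 4 nodes with a double edge between the middle two (F_4), so the type is F_4.

F_4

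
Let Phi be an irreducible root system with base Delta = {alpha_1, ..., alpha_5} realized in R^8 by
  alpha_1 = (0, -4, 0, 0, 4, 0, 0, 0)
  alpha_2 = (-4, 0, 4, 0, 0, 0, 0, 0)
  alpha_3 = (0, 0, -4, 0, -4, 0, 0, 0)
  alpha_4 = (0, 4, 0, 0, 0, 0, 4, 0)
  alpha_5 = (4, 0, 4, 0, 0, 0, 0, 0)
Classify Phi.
D_5

Compute the Cartan integers a_ij = 2(alpha_i, alpha_j)/(alpha_j, alpha_j); the resulting 5x5 Cartan matrix is
[[2, 0, -1, -1, 0], [0, 2, -1, 0, 0], [-1, -1, 2, 0, -1], [-1, 0, 0, 2, 0], [0, 0, -1, 0, 2]].
All simple roots have the same length, so the diagram is simply laced. The associated Dynkin diagram is a chain of 3 nodes with a fork of two nodes at one end (D_5), so the type is D_5 (the algebra so(10)).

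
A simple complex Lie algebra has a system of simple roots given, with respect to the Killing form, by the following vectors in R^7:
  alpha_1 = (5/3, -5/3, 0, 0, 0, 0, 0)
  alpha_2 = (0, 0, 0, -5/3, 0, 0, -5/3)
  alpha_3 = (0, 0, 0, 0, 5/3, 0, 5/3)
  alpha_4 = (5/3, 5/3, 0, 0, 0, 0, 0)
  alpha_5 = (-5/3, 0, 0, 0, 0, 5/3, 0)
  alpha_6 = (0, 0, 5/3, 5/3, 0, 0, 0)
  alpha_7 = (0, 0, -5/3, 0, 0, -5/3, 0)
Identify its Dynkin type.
type D_7

Compute the Cartan integers a_ij = 2(alpha_i, alpha_j)/(alpha_j, alpha_j); the resulting 7x7 Cartan matrix is
[[2, 0, 0, 0, -1, 0, 0], [0, 2, -1, 0, 0, -1, 0], [0, -1, 2, 0, 0, 0, 0], [0, 0, 0, 2, -1, 0, 0], [-1, 0, 0, -1, 2, 0, -1], [0, -1, 0, 0, 0, 2, -1], [0, 0, 0, 0, -1, -1, 2]].
All simple roots have the same length, so the diagram is simply laced. The associated Dynkin diagram is a chain of 5 nodes with a fork of two nodes at one end (D_7), so the type is D_7 (the algebra so(14)).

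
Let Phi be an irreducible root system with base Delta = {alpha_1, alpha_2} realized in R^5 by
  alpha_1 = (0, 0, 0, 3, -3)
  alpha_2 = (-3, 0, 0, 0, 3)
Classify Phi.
A2

Compute the Cartan integers a_ij = 2(alpha_i, alpha_j)/(alpha_j, alpha_j); the resulting 2x2 Cartan matrix is
[[2, -1], [-1, 2]].
All simple roots have the same length, so the diagram is simply laced. The associated Dynkin diagram is a chain of 2 nodes with single edges (A_2), so the type is A_2 (the algebra sl(3)).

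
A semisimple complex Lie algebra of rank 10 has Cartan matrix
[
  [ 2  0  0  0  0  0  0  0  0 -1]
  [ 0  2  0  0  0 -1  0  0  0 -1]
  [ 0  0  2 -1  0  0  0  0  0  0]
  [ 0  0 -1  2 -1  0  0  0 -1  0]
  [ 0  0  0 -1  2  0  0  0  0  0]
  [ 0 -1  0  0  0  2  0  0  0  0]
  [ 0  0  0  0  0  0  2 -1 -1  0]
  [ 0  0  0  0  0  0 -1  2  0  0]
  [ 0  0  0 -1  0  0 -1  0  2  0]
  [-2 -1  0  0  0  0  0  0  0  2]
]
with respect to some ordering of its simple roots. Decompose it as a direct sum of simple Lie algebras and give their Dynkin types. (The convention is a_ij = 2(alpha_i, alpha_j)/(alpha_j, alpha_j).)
B_4 + D_6

The diagram associated to this matrix has two connected components: the simple roots {alpha_1, alpha_2, alpha_6, alpha_10} form a chain of 4 nodes with a double edge at one end; the terminal node there is the unique short simple root (B_4), and {alpha_3, alpha_4, alpha_5, alpha_7, alpha_8, alpha_9} form a chain of 4 nodes with a fork of two nodes at one end (D_6). A semisimple Lie algebra decomposes uniquely as the direct sum of simple ideals, one per connected component of its Dynkin diagram, so g ≅ B_4 ⊕ D_6 (dimension 36 + 66 = 102).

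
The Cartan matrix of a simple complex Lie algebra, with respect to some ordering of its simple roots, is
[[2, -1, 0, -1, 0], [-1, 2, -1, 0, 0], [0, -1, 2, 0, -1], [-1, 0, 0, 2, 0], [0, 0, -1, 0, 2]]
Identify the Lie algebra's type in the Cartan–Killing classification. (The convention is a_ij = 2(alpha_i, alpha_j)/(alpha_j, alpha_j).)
The matrix has rank 5 with 2's on the diagonal. Reading the off-diagonal entries as Dynkin edges (a single edge where a_ij = a_ji = -1; a double or triple edge where a_ij * a_ji = 2 or 3), the diagram is a chain of 5 nodes with single edges (A_5). One simple-root ordering that puts it in standard form is (alpha_5, alpha_3, alpha_2, alpha_1, alpha_4). So the algebra is type A_5, i.e. sl(6).

A_5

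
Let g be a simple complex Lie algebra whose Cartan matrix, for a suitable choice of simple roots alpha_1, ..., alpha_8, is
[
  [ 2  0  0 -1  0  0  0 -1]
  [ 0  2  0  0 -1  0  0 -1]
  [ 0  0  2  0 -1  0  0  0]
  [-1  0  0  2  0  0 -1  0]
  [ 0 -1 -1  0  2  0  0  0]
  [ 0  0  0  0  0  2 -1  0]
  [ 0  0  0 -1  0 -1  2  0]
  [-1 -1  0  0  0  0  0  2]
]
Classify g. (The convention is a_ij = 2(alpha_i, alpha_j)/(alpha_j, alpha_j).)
A8

The matrix has rank 8 with 2's on the diagonal. Reading the off-diagonal entries as Dynkin edges (a single edge where a_ij = a_ji = -1; a double or triple edge where a_ij * a_ji = 2 or 3), the diagram is a chain of 8 nodes with single edges (A_8). One simple-root ordering that puts it in standard form is (alpha_6, alpha_7, alpha_4, alpha_1, alpha_8, alpha_2, alpha_5, alpha_3). So the algebra is type A_8, i.e. sl(9).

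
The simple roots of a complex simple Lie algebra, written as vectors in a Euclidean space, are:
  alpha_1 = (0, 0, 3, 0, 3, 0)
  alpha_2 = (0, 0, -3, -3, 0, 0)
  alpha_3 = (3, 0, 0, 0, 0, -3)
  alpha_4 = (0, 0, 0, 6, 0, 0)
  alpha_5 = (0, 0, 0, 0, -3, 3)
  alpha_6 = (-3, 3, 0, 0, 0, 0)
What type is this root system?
type C_6

Compute the Cartan integers a_ij = 2(alpha_i, alpha_j)/(alpha_j, alpha_j); the resulting 6x6 Cartan matrix is
[[2, -1, 0, 0, -1, 0], [-1, 2, 0, -1, 0, 0], [0, 0, 2, 0, -1, -1], [0, -2, 0, 2, 0, 0], [-1, 0, -1, 0, 2, 0], [0, 0, -1, 0, 0, 2]].
The roots have two lengths (squared-length ratio 2:1); the short ones are alpha_{1,2,3,5,6}. The associated Dynkin diagram is a chain of 6 nodes with a double edge at one end; the terminal node there is the unique long simple root (C_6), so the type is C_6 (the algebra sp(12)).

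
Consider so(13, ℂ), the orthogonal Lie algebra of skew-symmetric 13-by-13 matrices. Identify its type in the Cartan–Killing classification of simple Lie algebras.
B_6 (so(13))

This is so(13) with 13 odd, which has dimension 13(13-1)/2 = 78 and rank (13-1)/2 = 6. In the classification of classical Lie algebras, the orthogonal algebra so(2n+1) in an odd number of variables has type B_n; here n = 6, so the Dynkin diagram is a chain of 6 nodes with a double edge at one end; the terminal node there is the unique short simple root (B_6). Hence the type is B_6.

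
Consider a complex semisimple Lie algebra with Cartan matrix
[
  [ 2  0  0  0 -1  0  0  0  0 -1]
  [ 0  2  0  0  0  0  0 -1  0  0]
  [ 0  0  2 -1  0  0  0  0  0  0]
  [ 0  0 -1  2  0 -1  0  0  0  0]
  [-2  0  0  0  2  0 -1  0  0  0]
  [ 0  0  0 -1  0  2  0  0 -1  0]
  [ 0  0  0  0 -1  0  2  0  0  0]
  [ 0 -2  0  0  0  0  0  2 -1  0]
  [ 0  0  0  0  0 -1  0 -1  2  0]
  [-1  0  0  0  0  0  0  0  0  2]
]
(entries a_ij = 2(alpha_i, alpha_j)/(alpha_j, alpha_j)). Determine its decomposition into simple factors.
The diagram associated to this matrix has two connected components: the simple roots {alpha_2, alpha_3, alpha_4, alpha_6, alpha_8, alpha_9} form a chain of 6 nodes with a double edge at one end; the terminal node there is the unique short simple root (B_6), and {alpha_1, alpha_5, alpha_7, alpha_10} form a chain of 4 nodes with a double edge between the middle two (F_4). A semisimple Lie algebra decomposes uniquely as the direct sum of simple ideals, one per connected component of its Dynkin diagram, so g ≅ B_6 ⊕ F_4 (dimension 78 + 52 = 130).

B_6 (so(13)) + F_4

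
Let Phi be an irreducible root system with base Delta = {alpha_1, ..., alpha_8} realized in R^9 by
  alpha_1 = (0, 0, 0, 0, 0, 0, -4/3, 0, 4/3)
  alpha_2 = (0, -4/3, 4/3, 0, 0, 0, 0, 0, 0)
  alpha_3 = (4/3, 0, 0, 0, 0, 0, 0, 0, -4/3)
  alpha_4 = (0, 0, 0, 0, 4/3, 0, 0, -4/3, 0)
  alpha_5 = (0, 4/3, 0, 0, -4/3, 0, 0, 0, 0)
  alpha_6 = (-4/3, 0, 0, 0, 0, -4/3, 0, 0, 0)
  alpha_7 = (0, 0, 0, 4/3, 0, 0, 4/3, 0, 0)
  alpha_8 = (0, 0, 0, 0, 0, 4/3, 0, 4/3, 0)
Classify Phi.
Compute the Cartan integers a_ij = 2(alpha_i, alpha_j)/(alpha_j, alpha_j); the resulting 8x8 Cartan matrix is
[[2, 0, -1, 0, 0, 0, -1, 0], [0, 2, 0, 0, -1, 0, 0, 0], [-1, 0, 2, 0, 0, -1, 0, 0], [0, 0, 0, 2, -1, 0, 0, -1], [0, -1, 0, -1, 2, 0, 0, 0], [0, 0, -1, 0, 0, 2, 0, -1], [-1, 0, 0, 0, 0, 0, 2, 0], [0, 0, 0, -1, 0, -1, 0, 2]].
All simple roots have the same length, so the diagram is simply laced. The associated Dynkin diagram is a chain of 8 nodes with single edges (A_8), so the type is A_8 (the algebra sl(9)).

type A_8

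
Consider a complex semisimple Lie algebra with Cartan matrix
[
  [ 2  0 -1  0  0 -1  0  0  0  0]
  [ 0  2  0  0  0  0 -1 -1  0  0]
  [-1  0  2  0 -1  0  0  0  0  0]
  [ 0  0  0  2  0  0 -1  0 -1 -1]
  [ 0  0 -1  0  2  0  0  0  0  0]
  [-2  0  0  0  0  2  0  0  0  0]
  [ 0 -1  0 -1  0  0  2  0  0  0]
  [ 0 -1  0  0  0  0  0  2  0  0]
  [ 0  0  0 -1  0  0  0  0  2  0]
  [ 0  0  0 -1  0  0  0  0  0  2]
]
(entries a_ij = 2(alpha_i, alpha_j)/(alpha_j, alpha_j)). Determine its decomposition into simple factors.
The diagram associated to this matrix has two connected components: the simple roots {alpha_1, alpha_3, alpha_5, alpha_6} form a chain of 4 nodes with a double edge at one end; the terminal node there is the unique long simple root (C_4), and {alpha_2, alpha_4, alpha_7, alpha_8, alpha_9, alpha_10} form a chain of 4 nodes with a fork of two nodes at one end (D_6). A semisimple Lie algebra decomposes uniquely as the direct sum of simple ideals, one per connected component of its Dynkin diagram, so g ≅ C_4 ⊕ D_6 (dimension 36 + 66 = 102).

C_4 ⊕ D_6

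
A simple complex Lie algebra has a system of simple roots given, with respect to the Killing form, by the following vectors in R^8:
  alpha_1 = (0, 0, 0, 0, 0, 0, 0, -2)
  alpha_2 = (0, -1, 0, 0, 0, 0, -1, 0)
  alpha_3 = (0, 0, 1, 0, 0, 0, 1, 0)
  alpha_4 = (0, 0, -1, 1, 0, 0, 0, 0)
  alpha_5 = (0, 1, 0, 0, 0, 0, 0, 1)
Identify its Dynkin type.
Compute the Cartan integers a_ij = 2(alpha_i, alpha_j)/(alpha_j, alpha_j); the resulting 5x5 Cartan matrix is
[[2, 0, 0, 0, -2], [0, 2, -1, 0, -1], [0, -1, 2, -1, 0], [0, 0, -1, 2, 0], [-1, -1, 0, 0, 2]].
The roots have two lengths (squared-length ratio 2:1); the short ones are alpha_{2,3,4,5}. The associated Dynkin diagram is a chain of 5 nodes with a double edge at one end; the terminal node there is the unique long simple root (C_5), so the type is C_5 (the algebra sp(10)).

C_5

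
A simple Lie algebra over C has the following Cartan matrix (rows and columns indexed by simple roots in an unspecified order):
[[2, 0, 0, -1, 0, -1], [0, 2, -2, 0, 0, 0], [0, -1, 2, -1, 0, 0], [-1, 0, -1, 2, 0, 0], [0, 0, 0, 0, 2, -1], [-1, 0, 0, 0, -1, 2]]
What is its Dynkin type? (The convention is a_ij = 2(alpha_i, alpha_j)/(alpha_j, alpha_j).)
type C_6

The matrix has rank 6 with 2's on the diagonal. Reading the off-diagonal entries as Dynkin edges (a single edge where a_ij = a_ji = -1; a double or triple edge where a_ij * a_ji = 2 or 3), the diagram is a chain of 6 nodes with a double edge at one end; the terminal node there is the unique long simple root (C_6). One simple-root ordering that puts it in standard form is (alpha_5, alpha_6, alpha_1, alpha_4, alpha_3, alpha_2). So the algebra is type C_6, i.e. sp(12).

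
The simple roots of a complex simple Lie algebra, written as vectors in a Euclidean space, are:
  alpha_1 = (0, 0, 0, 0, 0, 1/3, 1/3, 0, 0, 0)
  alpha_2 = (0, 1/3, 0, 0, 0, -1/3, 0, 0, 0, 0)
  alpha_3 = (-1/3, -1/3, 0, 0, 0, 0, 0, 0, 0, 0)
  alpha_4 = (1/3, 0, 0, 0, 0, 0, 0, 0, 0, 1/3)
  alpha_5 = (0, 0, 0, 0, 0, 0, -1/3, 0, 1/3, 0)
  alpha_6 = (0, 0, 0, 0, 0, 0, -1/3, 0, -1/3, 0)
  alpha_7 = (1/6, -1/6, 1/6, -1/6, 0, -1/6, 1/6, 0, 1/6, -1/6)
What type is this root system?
type E_7

Compute the Cartan integers a_ij = 2(alpha_i, alpha_j)/(alpha_j, alpha_j); the resulting 7x7 Cartan matrix is
[[2, -1, 0, 0, -1, -1, 0], [-1, 2, -1, 0, 0, 0, 0], [0, -1, 2, -1, 0, 0, 0], [0, 0, -1, 2, 0, 0, 0], [-1, 0, 0, 0, 2, 0, 0], [-1, 0, 0, 0, 0, 2, -1], [0, 0, 0, 0, 0, -1, 2]].
All simple roots have the same length, so the diagram is simply laced. The associated Dynkin diagram is a chain of 6 nodes with one extra node attached to the third node from one end (E_7), so the type is E_7.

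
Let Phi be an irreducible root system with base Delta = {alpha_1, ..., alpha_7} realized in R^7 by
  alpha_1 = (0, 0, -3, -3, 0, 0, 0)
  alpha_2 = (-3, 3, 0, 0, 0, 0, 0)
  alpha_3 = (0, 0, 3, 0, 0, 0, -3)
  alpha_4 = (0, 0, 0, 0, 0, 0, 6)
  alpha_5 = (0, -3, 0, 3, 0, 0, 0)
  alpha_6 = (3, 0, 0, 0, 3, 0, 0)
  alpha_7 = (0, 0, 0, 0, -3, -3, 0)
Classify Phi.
type C_7

Compute the Cartan integers a_ij = 2(alpha_i, alpha_j)/(alpha_j, alpha_j); the resulting 7x7 Cartan matrix is
[[2, 0, -1, 0, -1, 0, 0], [0, 2, 0, 0, -1, -1, 0], [-1, 0, 2, -1, 0, 0, 0], [0, 0, -2, 2, 0, 0, 0], [-1, -1, 0, 0, 2, 0, 0], [0, -1, 0, 0, 0, 2, -1], [0, 0, 0, 0, 0, -1, 2]].
The roots have two lengths (squared-length ratio 2:1); the short ones are alpha_{1,2,3,5,6,7}. The associated Dynkin diagram is a chain of 7 nodes with a double edge at one end; the terminal node there is the unique long simple root (C_7), so the type is C_7 (the algebra sp(14)).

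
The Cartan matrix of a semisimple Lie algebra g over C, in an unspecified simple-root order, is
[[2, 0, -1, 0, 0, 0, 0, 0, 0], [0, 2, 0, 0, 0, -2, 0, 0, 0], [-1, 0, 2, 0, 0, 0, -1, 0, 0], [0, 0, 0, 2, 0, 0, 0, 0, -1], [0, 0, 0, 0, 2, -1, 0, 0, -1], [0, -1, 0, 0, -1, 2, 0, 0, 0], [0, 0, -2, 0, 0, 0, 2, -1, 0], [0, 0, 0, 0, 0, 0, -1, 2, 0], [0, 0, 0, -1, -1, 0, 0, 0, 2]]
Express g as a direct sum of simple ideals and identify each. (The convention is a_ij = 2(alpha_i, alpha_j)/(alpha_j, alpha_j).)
C_5 (sp(10)) + F_4

The diagram associated to this matrix has two connected components: the simple roots {alpha_2, alpha_4, alpha_5, alpha_6, alpha_9} form a chain of 5 nodes with a double edge at one end; the terminal node there is the unique long simple root (C_5), and {alpha_1, alpha_3, alpha_7, alpha_8} form a chain of 4 nodes with a double edge between the middle two (F_4). A semisimple Lie algebra decomposes uniquely as the direct sum of simple ideals, one per connected component of its Dynkin diagram, so g ≅ C_5 ⊕ F_4 (dimension 55 + 52 = 107).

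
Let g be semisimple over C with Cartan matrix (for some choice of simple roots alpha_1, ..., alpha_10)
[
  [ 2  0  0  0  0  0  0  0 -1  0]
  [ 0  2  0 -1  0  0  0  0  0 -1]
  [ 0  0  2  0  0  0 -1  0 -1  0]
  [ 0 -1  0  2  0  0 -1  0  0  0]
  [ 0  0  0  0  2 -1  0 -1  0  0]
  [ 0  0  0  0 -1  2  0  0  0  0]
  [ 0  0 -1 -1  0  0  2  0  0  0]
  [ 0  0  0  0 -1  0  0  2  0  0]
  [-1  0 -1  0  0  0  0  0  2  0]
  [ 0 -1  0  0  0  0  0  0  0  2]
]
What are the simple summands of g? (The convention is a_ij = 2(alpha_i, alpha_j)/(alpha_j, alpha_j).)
The diagram associated to this matrix has two connected components: the simple roots {alpha_5, alpha_6, alpha_8} form a chain of 3 nodes with single edges (A_3), and {alpha_1, alpha_2, alpha_3, alpha_4, alpha_7, alpha_9, alpha_10} form a chain of 7 nodes with single edges (A_7). A semisimple Lie algebra decomposes uniquely as the direct sum of simple ideals, one per connected component of its Dynkin diagram, so g ≅ A_3 ⊕ A_7 (dimension 15 + 63 = 78).

A3 ⊕ A7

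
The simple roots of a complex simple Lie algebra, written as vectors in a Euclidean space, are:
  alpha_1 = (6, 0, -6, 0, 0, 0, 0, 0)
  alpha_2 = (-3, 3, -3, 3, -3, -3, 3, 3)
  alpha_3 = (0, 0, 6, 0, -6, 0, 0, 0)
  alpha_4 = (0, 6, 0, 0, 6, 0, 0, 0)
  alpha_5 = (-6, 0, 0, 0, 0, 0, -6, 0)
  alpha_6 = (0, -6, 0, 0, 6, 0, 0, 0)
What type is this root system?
Compute the Cartan integers a_ij = 2(alpha_i, alpha_j)/(alpha_j, alpha_j); the resulting 6x6 Cartan matrix is
[[2, 0, -1, 0, -1, 0], [0, 2, 0, 0, 0, -1], [-1, 0, 2, -1, 0, -1], [0, 0, -1, 2, 0, 0], [-1, 0, 0, 0, 2, 0], [0, -1, -1, 0, 0, 2]].
All simple roots have the same length, so the diagram is simply laced. The associated Dynkin diagram is a chain of 5 nodes with one extra node attached to the third node from one end (E_6), so the type is E_6.

E_6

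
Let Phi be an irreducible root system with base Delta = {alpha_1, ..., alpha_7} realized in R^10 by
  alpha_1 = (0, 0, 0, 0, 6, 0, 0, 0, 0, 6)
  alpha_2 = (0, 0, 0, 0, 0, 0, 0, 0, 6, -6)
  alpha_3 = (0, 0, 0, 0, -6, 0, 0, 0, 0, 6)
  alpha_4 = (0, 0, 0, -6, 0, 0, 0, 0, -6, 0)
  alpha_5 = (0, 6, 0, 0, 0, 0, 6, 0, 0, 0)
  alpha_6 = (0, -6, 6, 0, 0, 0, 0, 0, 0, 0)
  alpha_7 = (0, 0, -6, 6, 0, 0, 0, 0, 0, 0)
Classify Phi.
D_7

Compute the Cartan integers a_ij = 2(alpha_i, alpha_j)/(alpha_j, alpha_j); the resulting 7x7 Cartan matrix is
[[2, -1, 0, 0, 0, 0, 0], [-1, 2, -1, -1, 0, 0, 0], [0, -1, 2, 0, 0, 0, 0], [0, -1, 0, 2, 0, 0, -1], [0, 0, 0, 0, 2, -1, 0], [0, 0, 0, 0, -1, 2, -1], [0, 0, 0, -1, 0, -1, 2]].
All simple roots have the same length, so the diagram is simply laced. The associated Dynkin diagram is a chain of 5 nodes with a fork of two nodes at one end (D_7), so the type is D_7 (the algebra so(14)).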